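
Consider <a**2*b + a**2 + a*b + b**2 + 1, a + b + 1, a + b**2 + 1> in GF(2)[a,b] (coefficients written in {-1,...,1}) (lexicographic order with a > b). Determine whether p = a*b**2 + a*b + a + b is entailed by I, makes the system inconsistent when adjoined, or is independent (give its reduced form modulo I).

First compute the reduced Gröbner basis of I by Buchberger's algorithm.
f_1 = a**2*b + a**2 + a*b + b**2 + 1, LT = a**2*b.
f_2 = a + b + 1, LT = a.
f_3 = a + b**2 + 1, LT = a.

S(f_1,f_2): lcm = a**2*b. S = a**2 + a*b**2 + b**2 + 1.
  leading term a**2: subtract (a)·f_2 from a**2 + a*b**2 + b**2 + 1 → a*b**2 + a*b + a + b**2 + 1
  leading term a*b**2: subtract (b**2)·f_2 from a*b**2 + a*b + a + b**2 + 1 → a*b + a + b**3 + 1
  leading term a*b: subtract (b)·f_2 from a*b + a + b**3 + 1 → a + b**3 + b**2 + b + 1
  leading term a: subtract (1)·f_2 from a + b**3 + b**2 + b + 1 → b**3 + b**2
  leading term b**3: no divisor's leading term divides it; move b**3 to the remainder.
  leading term b**2: no divisor's leading term divides it; move b**2 to the remainder.
  remainder b**3 + b**2 ≠ 0; add h_4 = b**3 + b**2 to the basis.

S(f_1,f_3): lcm = a**2*b. S = a**2 + a*b**3 + b**2 + 1.
  leading term a**2: subtract (a)·f_2 from a**2 + a*b**3 + b**2 + 1 → a*b**3 + a*b + a + b**2 + 1
  leading term a*b**3: subtract (b**3)·f_2 from a*b**3 + a*b + a + b**2 + 1 → a*b + a + b**4 + b**3 + b**2 + 1
  leading term a*b: subtract (b)·f_2 from a*b + a + b**4 + b**3 + b**2 + 1 → a + b**4 + b**3 + b + 1
  leading term a: subtract (1)·f_2 from a + b**4 + b**3 + b + 1 → b**4 + b**3
  leading term b**4: subtract (b)·h_4 from b**4 + b**3 → 0
  remainder 0.

S(f_2,f_3): lcm = a. S = b**2 + b.
  leading term b**2: no divisor's leading term divides it; move b**2 to the remainder.
  leading term b: no divisor's leading term divides it; move b to the remainder.
  remainder b**2 + b ≠ 0; add h_5 = b**2 + b to the basis.

S(f_1,h_4): lcm = a**2*b**3. S = a*b**3 + b**4 + b**2.
  leading term a*b**3: subtract (b**3)·f_2 from a*b**3 + b**4 + b**2 → b**3 + b**2
  leading term b**3: subtract (1)·h_4 from b**3 + b**2 → 0
  remainder 0.

S(f_2,h_4): leading monomials are coprime, so the S-polynomial reduces to 0 (Buchberger's first criterion).
S(f_3,h_4): leading monomials are coprime, so the S-polynomial reduces to 0 (Buchberger's first criterion).
S(f_1,h_5): lcm = a**2*b**2. S = a*b**2 + b**3 + b.
  leading term a*b**2: subtract (b**2)·f_2 from a*b**2 + b**3 + b → b**2 + b
  leading term b**2: subtract (1)·h_5 from b**2 + b → 0
  remainder 0.

S(f_2,h_5): leading monomials are coprime, so the S-polynomial reduces to 0 (Buchberger's first criterion).
S(f_3,h_5): leading monomials are coprime, so the S-polynomial reduces to 0 (Buchberger's first criterion).
S(h_4,h_5): lcm = b**3. S = 0.
  remainder 0.

Every S-polynomial of the final basis reduces to 0, so we have a Gröbner basis.
Inter-reduce: drop elements whose leading term is divisible by another's, tail-reduce, and make monic.
Reduced Gröbner basis: {a + b + 1, b**2 + b}.
Label its elements g_1 = a + b + 1, g_2 = b**2 + b.

Reduce p = a*b**2 + a*b + a + b modulo G:
  leading term a*b**2: subtract (b**2)·g_1 from a*b**2 + a*b + a + b → a*b + a + b**3 + b**2 + b
  leading term a*b: subtract (b)·g_1 from a*b + a + b**3 + b**2 + b → a + b**3
  leading term a: subtract (1)·g_1 from a + b**3 → b**3 + b + 1
  leading term b**3: subtract (b)·g_2 from b**3 + b + 1 → b**2 + b + 1
  leading term b**2: subtract (1)·g_2 from b**2 + b + 1 → 1
  leading term 1: no divisor's leading term divides it; move 1 to the remainder.
  normal form = 1.
The normal form is nonzero, so p ∉ I. Since p minus its normal form lies in I, I + (p) = I + (r) where r = 1; decide whether this ideal is the whole ring.
Here r = 1 is a nonzero constant, hence a unit: 1 ∈ I + (p), the Gröbner basis of I + (p) is {1}, and the enlarged system has no common solution — adjoining p is inconsistent.

Adjoining a*b**2 + a*b + a + b makes the ideal the whole ring: the system is inconsistent.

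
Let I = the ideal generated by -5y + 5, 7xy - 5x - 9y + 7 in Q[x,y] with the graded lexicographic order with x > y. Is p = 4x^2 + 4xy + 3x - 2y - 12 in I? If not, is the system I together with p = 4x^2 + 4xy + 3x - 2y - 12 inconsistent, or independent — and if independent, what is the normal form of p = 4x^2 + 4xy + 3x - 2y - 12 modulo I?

Adjoining 4x^2 + 4xy + 3x - 2y - 12 makes the ideal the whole ring: the system is inconsistent.

First compute the reduced Gröbner basis of I by Buchberger's algorithm.
f_1 = -5y + 5, LT = y.
f_2 = 7xy - 5x - 9y + 7, LT = xy.

S(f_1,f_2): lcm = xy. S = -2/7x + 9/7y - 1.
  leading term x: no divisor's leading term divides it; move -2/7x to the remainder.
  leading term y: subtract (-9/35)·f_1 from 9/7y - 1 → 2/7
  leading term 1: no divisor's leading term divides it; move 2/7 to the remainder.
  remainder -2/7x + 2/7 ≠ 0; add h_3 = -2/7x + 2/7 to the basis.

The other S-polynomials (S(f_1,h_3), S(f_2,h_3)) all reduce to 0 modulo the current basis, so we have a Gröbner basis.
Inter-reduce: drop elements whose leading term is divisible by another's, tail-reduce, and make monic.
Reduced Gröbner basis: {x - 1, y - 1}.
Label its elements g_1 = x - 1, g_2 = y - 1.

Reduce p = 4x^2 + 4xy + 3x - 2y - 12 modulo G:
  leading term x^2: subtract (4x)·g_1 from 4x^2 + 4xy + 3x - 2y - 12 → 4xy + 7x - 2y - 12
  leading term xy: subtract (4y)·g_1 from 4xy + 7x - 2y - 12 → 7x + 2y - 12
  leading term x: subtract (7)·g_1 from 7x + 2y - 12 → 2y - 5
  leading term y: subtract (2)·g_2 from 2y - 5 → -3
  leading term 1: no divisor's leading term divides it; move -3 to the remainder.
  normal form = -3.
The normal form is nonzero, so p ∉ I. Since p minus its normal form lies in I, I + (p) = I + (r) where r = -3; decide whether this ideal is the whole ring.
Here r = -3 is a nonzero constant, hence a unit: 1 ∈ I + (p), the Gröbner basis of I + (p) is {1}, and the enlarged system has no common solution — adjoining p is inconsistent.

Ideal membership is decidable via reduction modulo a Gröbner basis.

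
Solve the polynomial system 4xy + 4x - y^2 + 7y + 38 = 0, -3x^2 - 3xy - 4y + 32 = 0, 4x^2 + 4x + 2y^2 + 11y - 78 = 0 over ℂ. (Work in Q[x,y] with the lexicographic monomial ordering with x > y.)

Compute a lex Gröbner basis by Buchberger's algorithm.
f_1 = 4xy + 4x - y^2 + 7y + 38, LT = xy.
f_2 = -3x^2 - 3xy - 4y + 32, LT = x^2.
f_3 = 4x^2 + 4x + 2y^2 + 11y - 78, LT = x^2.

S(f_1,f_2): lcm = x^2y. S = x^2 - 5/4xy^2 + 7/4xy + 19/2x - 4/3y^2 + 32/3y.
  reduce S modulo (f_1, f_2, f_3):
  remainder 15/2x - 5/16y^3 + 65/48y^2 + 425/24y - 25/3 ≠ 0; add h_4 = 15/2x - 5/16y^3 + 65/48y^2 + 425/24y - 25/3 to the basis.

S(f_1,f_3): lcm = x^2y. S = x^2 - 1/4xy^2 + 3/4xy + 19/2x - 1/2y^3 - 11/4y^2 + 39/2y.
  reduce S modulo (f_1, f_2, f_3, h_4):
  remainder -1/6y^3 - 145/36y^2 - 17/9y + 191/9 ≠ 0; add h_5 = -1/6y^3 - 145/36y^2 - 17/9y + 191/9 to the basis.

S(f_2,f_3): lcm = x^2. S = xy - x - 1/2y^2 - 17/12y + 53/6.
  reduce S modulo (f_1, f_2, f_3, h_4, h_5):
  remainder 17/8y^2 + 5/2y - 27/2 ≠ 0; add h_6 = 17/8y^2 + 5/2y - 27/2 to the basis.

S(f_1,h_4): lcm = xy. S = x + 1/24y^4 - 13/72y^3 - 47/18y^2 + 103/36y + 19/2.
  reduce S modulo (f_1, f_2, f_3, h_4, h_5, h_6):
  remainder -2029/204y + 2029/102 ≠ 0; add h_7 = -2029/204y + 2029/102 to the basis.

The other S-polynomials (S(f_2,h_4), S(f_3,h_4), S(f_1,h_5), S(f_2,h_5), S(f_3,h_5), S(h_4,h_5), S(f_1,h_6), S(f_2,h_6), S(f_3,h_6), S(h_4,h_6), S(h_5,h_6), S(f_1,h_7), S(f_2,h_7), S(f_3,h_7), S(h_4,h_7), S(h_5,h_7), S(h_6,h_7)) all reduce to 0 modulo the current basis, so we have a Gröbner basis.
Inter-reduce: drop elements whose leading term is divisible by another's, tail-reduce, and make monic.
Reduced Gröbner basis: {x + 4, y - 2}.

A lex Gröbner basis eliminates variables successively. Here y - 2 depends only on y, with roots {2}; lifting each root through the earlier basis elements recovers the full solutions.
  y = 2: the earlier basis element becomes x + 4 = 0, giving x = -4 — point (-4, 2).

{(-4, 2)}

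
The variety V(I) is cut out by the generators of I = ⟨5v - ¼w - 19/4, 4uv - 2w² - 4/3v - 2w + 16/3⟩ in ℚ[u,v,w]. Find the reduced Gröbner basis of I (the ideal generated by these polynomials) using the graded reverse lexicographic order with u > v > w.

This is the nonlinear analogue of row-reducing a linear system.

f_1 = 5v - ¼w - 19/4, LT = v.
f_2 = 4uv - 2w² - 4/3v - 2w + 16/3, LT = uv.

S(f_1,f_2): lcm = uv. S = -1/20uw + ½w² - 19/20u + ⅓v + ½w - 4/3.
  reduce S modulo (f_1, f_2):
  remainder -1/20uw + ½w² - 19/20u + 31/60w - 61/60 ≠ 0; add g_3 = -1/20uw + ½w² - 19/20u + 31/60w - 61/60 to the basis.

The other S-polynomials (S(f_1,g_3), S(f_2,g_3)) all reduce to 0 modulo the current basis, so we have a Gröbner basis.
Inter-reduce: drop elements whose leading term is divisible by another's, tail-reduce, and make monic.

G = {uw - 10w² + 19u - 31/3w + 61/3, v - 1/20w - 19/20}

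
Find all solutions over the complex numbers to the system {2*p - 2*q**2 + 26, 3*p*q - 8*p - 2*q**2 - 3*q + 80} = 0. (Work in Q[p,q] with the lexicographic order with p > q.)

{(3, -4), (-13/9 - 22*sqrt(17)*I/9, 11/3 - sqrt(17)*I/3), (-13/9 + 22*sqrt(17)*I/9, 11/3 + sqrt(17)*I/3)}

Compute a lex Gröbner basis by Buchberger's algorithm.
f_1 = 2*p - 2*q**2 + 26, LT = p.
f_2 = 3*p*q - 8*p - 2*q**2 - 3*q + 80, LT = p*q.

S(f_1,f_2): lcm = p*q. S = 8/3*p - q**3 + 2/3*q**2 + 14*q - 80/3.
  leading term p: subtract (4/3)·f_1 from 8/3*p - q**3 + 2/3*q**2 + 14*q - 80/3 → -q**3 + 10/3*q**2 + 14*q - 184/3
  leading term q**3: no divisor's leading term divides it; move -q**3 to the remainder.
  leading term q**2: no divisor's leading term divides it; move 10/3*q**2 to the remainder.
  leading term q: no divisor's leading term divides it; move 14*q to the remainder.
  leading term 1: no divisor's leading term divides it; move -184/3 to the remainder.
  remainder -q**3 + 10/3*q**2 + 14*q - 184/3 ≠ 0; add h_3 = -q**3 + 10/3*q**2 + 14*q - 184/3 to the basis.

The other S-polynomials (S(f_1,h_3), S(f_2,h_3)) all reduce to 0 modulo the current basis, so we have a Gröbner basis.
Inter-reduce: drop elements whose leading term is divisible by another's, tail-reduce, and make monic.
Reduced Gröbner basis: {p - q**2 + 13, q**3 - 10/3*q**2 - 14*q + 184/3}.

A lex Gröbner basis eliminates variables successively. Here q**3 - 10/3*q**2 - 14*q + 184/3 depends only on q, with roots {-4, 11/3 - sqrt(17)*I/3, 11/3 + sqrt(17)*I/3}; lifting each root through the earlier basis elements recovers the full solutions.
  q = -4: the earlier basis element becomes p - 3 = 0, giving p = 3 — point (3, -4).
  q = 11/3 - sqrt(17)*I/3: the earlier basis element becomes p + 13/9 + 22*sqrt(17)*I/9 = 0, giving p = -13/9 - 22*sqrt(17)*I/9 — point (-13/9 - 22*sqrt(17)*I/9, 11/3 - sqrt(17)*I/3).
  q = 11/3 + sqrt(17)*I/3: the earlier basis element becomes p + 13/9 - 22*sqrt(17)*I/9 = 0, giving p = -13/9 + 22*sqrt(17)*I/9 — point (-13/9 + 22*sqrt(17)*I/9, 11/3 + sqrt(17)*I/3).
Substituting each solution back into the original system confirms all equations vanish.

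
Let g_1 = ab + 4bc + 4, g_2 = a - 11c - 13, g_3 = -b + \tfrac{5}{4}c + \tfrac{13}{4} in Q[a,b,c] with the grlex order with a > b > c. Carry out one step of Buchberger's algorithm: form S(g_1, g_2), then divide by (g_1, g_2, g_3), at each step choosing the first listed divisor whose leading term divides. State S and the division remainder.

S(g_1, g_2) = 15bc + 13b + 4; remainder on division = \tfrac{75}{4}c^{2} + 65c + \tfrac{185}{4}.

lcm(LM(g_1), LM(g_2)) = ab.
S = (lcm/LT(g_1))·g_1 − (lcm/LT(g_2))·g_2 = 15bc + 13b + 4.
Reduce S modulo (g_1, g_2, g_3) in that order:
  leading term bc: subtract (-15c)·g_3 from 15bc + 13b + 4 → \tfrac{75}{4}c^{2} + 13b + \tfrac{195}{4}c + 4
  leading term c^{2}: no divisor's leading term divides it; move \tfrac{75}{4}c^{2} to the remainder.
  leading term b: subtract (-13)·g_3 from 13b + \tfrac{195}{4}c + 4 → 65c + \tfrac{185}{4}
  leading term c: no divisor's leading term divides it; move 65c to the remainder.
  leading term 1: no divisor's leading term divides it; move \tfrac{185}{4} to the remainder.
The remainder \tfrac{75}{4}c^{2} + 65c + \tfrac{185}{4} is nonzero, so it would be added as the next basis element.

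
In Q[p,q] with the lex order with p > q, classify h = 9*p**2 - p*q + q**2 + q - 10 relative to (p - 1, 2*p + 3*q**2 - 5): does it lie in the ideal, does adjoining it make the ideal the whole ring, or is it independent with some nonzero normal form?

9*p**2 - p*q + q**2 + q - 10 lies in I (it reduces to 0).

First compute the reduced Gröbner basis of I by Buchberger's algorithm.
f_1 = p - 1, LT = p.
f_2 = 2*p + 3*q**2 - 5, LT = p.

S(f_1,f_2): lcm = p. S = -3/2*q**2 + 3/2.
  reduce S modulo (f_1, f_2):
  remainder -3/2*q**2 + 3/2 ≠ 0; add k_3 = -3/2*q**2 + 3/2 to the basis.

The other S-polynomials (S(f_1,k_3), S(f_2,k_3)) all reduce to 0 modulo the current basis, so we have a Gröbner basis.
Inter-reduce: drop elements whose leading term is divisible by another's, tail-reduce, and make monic.
Reduced Gröbner basis: {p - 1, q**2 - 1}.
Label its elements g_1 = p - 1, g_2 = q**2 - 1.

Reduce h = 9*p**2 - p*q + q**2 + q - 10 modulo G:
  leading term p**2: subtract (9*p)·g_1 from 9*p**2 - p*q + q**2 + q - 10 → -p*q + 9*p + q**2 + q - 10
  leading term p*q: subtract (-q)·g_1 from -p*q + 9*p + q**2 + q - 10 → 9*p + q**2 - 10
  leading term p: subtract (9)·g_1 from 9*p + q**2 - 10 → q**2 - 1
  leading term q**2: subtract (1)·g_2 from q**2 - 1 → 0
  normal form = 0.
Since the normal form is 0, h ∈ I.

Ideal membership is decidable via reduction modulo a Gröbner basis.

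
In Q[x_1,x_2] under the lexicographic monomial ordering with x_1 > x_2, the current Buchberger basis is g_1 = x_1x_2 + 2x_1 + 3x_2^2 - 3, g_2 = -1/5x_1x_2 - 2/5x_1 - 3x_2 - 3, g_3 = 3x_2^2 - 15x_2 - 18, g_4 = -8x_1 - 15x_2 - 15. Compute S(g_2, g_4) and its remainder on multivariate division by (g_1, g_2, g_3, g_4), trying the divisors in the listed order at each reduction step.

lcm(LM(g_2), LM(g_4)) = x_1x_2.
S = (lcm/LT(g_2))·g_2 − (lcm/LT(g_4))·g_4 = 2x_1 - 15/8x_2^2 + 105/8x_2 + 15.
Reduce S modulo (g_1, g_2, g_3, g_4) in that order:
  leading term x_1: subtract (-1/4)·g_4 from 2x_1 - 15/8x_2^2 + 105/8x_2 + 15 → -15/8x_2^2 + 75/8x_2 + 45/4
  leading term x_2^2: subtract (-5/8)·g_3 from -15/8x_2^2 + 75/8x_2 + 45/4 → 0
The remainder is 0, so this S-polynomial contributes no new basis element.

S(g_2, g_4) = 2x_1 - 15/8x_2^2 + 105/8x_2 + 15; remainder on division = 0.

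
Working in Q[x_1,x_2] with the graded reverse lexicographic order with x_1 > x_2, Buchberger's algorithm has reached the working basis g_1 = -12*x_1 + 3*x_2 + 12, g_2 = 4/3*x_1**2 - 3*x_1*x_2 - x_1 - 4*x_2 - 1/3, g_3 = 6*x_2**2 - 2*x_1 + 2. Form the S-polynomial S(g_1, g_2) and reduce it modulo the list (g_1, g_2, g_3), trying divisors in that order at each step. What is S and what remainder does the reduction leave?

S(g_1, g_2) = 2*x_1*x_2 - 1/4*x_1 + 3*x_2 + 1/4; remainder on division = 239/48*x_2.

lcm(LM(g_1), LM(g_2)) = x_1**2.
S = (lcm/LT(g_1))·g_1 − (lcm/LT(g_2))·g_2 = 2*x_1*x_2 - 1/4*x_1 + 3*x_2 + 1/4.
Reduce S modulo (g_1, g_2, g_3) in that order:
  leading term x_1*x_2: subtract (-1/6*x_2)·g_1 from 2*x_1*x_2 - 1/4*x_1 + 3*x_2 + 1/4 → 1/2*x_2**2 - 1/4*x_1 + 5*x_2 + 1/4
  leading term x_2**2: subtract (1/12)·g_3 from 1/2*x_2**2 - 1/4*x_1 + 5*x_2 + 1/4 → -1/12*x_1 + 5*x_2 + 1/12
  leading term x_1: subtract (1/144)·g_1 from -1/12*x_1 + 5*x_2 + 1/12 → 239/48*x_2
  leading term x_2: no divisor's leading term divides it; move 239/48*x_2 to the remainder.
The remainder 239/48*x_2 is nonzero, so it would be added as the next basis element.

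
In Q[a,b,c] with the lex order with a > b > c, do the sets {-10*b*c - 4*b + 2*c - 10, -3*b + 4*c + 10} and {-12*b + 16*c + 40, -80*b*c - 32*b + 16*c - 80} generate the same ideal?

Yes, the ideals are equal.

For a fixed monomial order, each ideal has a unique reduced Gröbner basis; comparing bases decides equality.
Buchberger on the first generating set:
f_1 = -10*b*c - 4*b + 2*c - 10, LT = b*c.
f_2 = -3*b + 4*c + 10, LT = b.

S(f_1,f_2): lcm = b*c. S = 2/5*b + 4/3*c**2 + 47/15*c + 1.
  leading term b: subtract (-2/15)·f_2 from 2/5*b + 4/3*c**2 + 47/15*c + 1 → 4/3*c**2 + 11/3*c + 7/3
  leading term c**2: no divisor's leading term divides it; move 4/3*c**2 to the remainder.
  leading term c: no divisor's leading term divides it; move 11/3*c to the remainder.
  leading term 1: no divisor's leading term divides it; move 7/3 to the remainder.
  remainder 4/3*c**2 + 11/3*c + 7/3 ≠ 0; add g_3 = 4/3*c**2 + 11/3*c + 7/3 to the basis.

The other S-polynomials (S(f_1,g_3), S(f_2,g_3)) all reduce to 0 modulo the current basis, so we have a Gröbner basis.
Inter-reduce: drop elements whose leading term is divisible by another's, tail-reduce, and make monic.
Reduced Gröbner basis: {b - 4/3*c - 10/3, c**2 + 11/4*c + 7/4}.

Buchberger on the second generating set:
h_1 = -12*b + 16*c + 40, LT = b.
h_2 = -80*b*c - 32*b + 16*c - 80, LT = b*c.

S(h_1,h_2): lcm = b*c. S = -2/5*b - 4/3*c**2 - 47/15*c - 1.
  leading term b: subtract (1/30)·h_1 from -2/5*b - 4/3*c**2 - 47/15*c - 1 → -4/3*c**2 - 11/3*c - 7/3
  leading term c**2: no divisor's leading term divides it; move -4/3*c**2 to the remainder.
  leading term c: no divisor's leading term divides it; move -11/3*c to the remainder.
  leading term 1: no divisor's leading term divides it; move -7/3 to the remainder.
  remainder -4/3*c**2 - 11/3*c - 7/3 ≠ 0; add k_3 = -4/3*c**2 - 11/3*c - 7/3 to the basis.

The other S-polynomials (S(h_1,k_3), S(h_2,k_3)) all reduce to 0 modulo the current basis, so we have a Gröbner basis.
Inter-reduce: drop elements whose leading term is divisible by another's, tail-reduce, and make monic.
Reduced Gröbner basis: {b - 4/3*c - 10/3, c**2 + 11/4*c + 7/4}.

Same reduced basis, so the two generating sets span the same ideal.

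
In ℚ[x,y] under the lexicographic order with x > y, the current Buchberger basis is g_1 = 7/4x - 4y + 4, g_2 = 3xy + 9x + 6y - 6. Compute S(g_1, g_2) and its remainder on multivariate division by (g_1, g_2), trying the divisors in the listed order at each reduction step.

lcm(LM(g_1), LM(g_2)) = xy.
S = (lcm/LT(g_1))·g_1 − (lcm/LT(g_2))·g_2 = -3x - 16/7y² + 2/7y + 2.
Reduce S modulo (g_1, g_2) in that order:
  leading term x: subtract (-12/7)·g_1 from -3x - 16/7y² + 2/7y + 2 → -16/7y² - 46/7y + 62/7
  leading term y²: no divisor's leading term divides it; move -16/7y² to the remainder.
  leading term y: no divisor's leading term divides it; move -46/7y to the remainder.
  leading term 1: no divisor's leading term divides it; move 62/7 to the remainder.
The remainder -16/7y² - 46/7y + 62/7 is nonzero, so it would be added as the next basis element.

S(g_1, g_2) = -3x - 16/7y² + 2/7y + 2; remainder on division = -16/7y² - 46/7y + 62/7.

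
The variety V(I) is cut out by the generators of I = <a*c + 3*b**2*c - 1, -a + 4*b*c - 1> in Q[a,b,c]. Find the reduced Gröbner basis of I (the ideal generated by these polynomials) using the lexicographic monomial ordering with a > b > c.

f_1 = a*c + 3*b**2*c - 1, LT = a*c.
f_2 = -a + 4*b*c - 1, LT = a.

S(f_1,f_2): lcm = a*c. S = 3*b**2*c + 4*b*c**2 - c - 1.
  reduce S modulo (f_1, f_2):
  remainder 3*b**2*c + 4*b*c**2 - c - 1 ≠ 0; add g_3 = 3*b**2*c + 4*b*c**2 - c - 1 to the basis.

The other S-polynomials (S(f_1,g_3), S(f_2,g_3)) all reduce to 0 modulo the current basis, so we have a Gröbner basis.
Inter-reduce: drop elements whose leading term is divisible by another's, tail-reduce, and make monic.

G = {a - 4*b*c + 1, b**2*c + 4/3*b*c**2 - 1/3*c - 1/3}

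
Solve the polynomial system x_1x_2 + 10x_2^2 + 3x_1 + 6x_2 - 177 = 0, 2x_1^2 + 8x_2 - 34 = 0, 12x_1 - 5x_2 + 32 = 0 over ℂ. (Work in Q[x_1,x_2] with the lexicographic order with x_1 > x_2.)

{(-1, 4)}

Compute a lex Gröbner basis by Buchberger's algorithm.
f_1 = x_1x_2 + 3x_1 + 10x_2^2 + 6x_2 - 177, LT = x_1x_2.
f_2 = 2x_1^2 + 8x_2 - 34, LT = x_1^2.
f_3 = 12x_1 - 5x_2 + 32, LT = x_1.

S(f_1,f_2): lcm = x_1^2x_2. S = 3x_1^2 + 10x_1x_2^2 + 6x_1x_2 - 177x_1 - 4x_2^2 + 17x_2.
  leading term x_1^2: subtract (3/2)·f_2 from 3x_1^2 + 10x_1x_2^2 + 6x_1x_2 - 177x_1 - 4x_2^2 + 17x_2 → 10x_1x_2^2 + 6x_1x_2 - 177x_1 - 4x_2^2 + 5x_2 + 51
  leading term x_1x_2^2: subtract (10x_2)·f_1 from 10x_1x_2^2 + 6x_1x_2 - 177x_1 - 4x_2^2 + 5x_2 + 51 → -24x_1x_2 - 177x_1 - 100x_2^3 - 64x_2^2 + 1775x_2 + 51
  leading term x_1x_2: subtract (-24)·f_1 from -24x_1x_2 - 177x_1 - 100x_2^3 - 64x_2^2 + 1775x_2 + 51 → -105x_1 - 100x_2^3 + 176x_2^2 + 1919x_2 - 4197
  leading term x_1: subtract (-35/4)·f_3 from -105x_1 - 100x_2^3 + 176x_2^2 + 1919x_2 - 4197 → -100x_2^3 + 176x_2^2 + 7501/4x_2 - 3917
  leading term x_2^3: no divisor's leading term divides it; move -100x_2^3 to the remainder.
  leading term x_2^2: no divisor's leading term divides it; move 176x_2^2 to the remainder.
  leading term x_2: no divisor's leading term divides it; move 7501/4x_2 to the remainder.
  leading term 1: no divisor's leading term divides it; move -3917 to the remainder.
  remainder -100x_2^3 + 176x_2^2 + 7501/4x_2 - 3917 ≠ 0; add h_4 = -100x_2^3 + 176x_2^2 + 7501/4x_2 - 3917 to the basis.

S(f_1,f_3): lcm = x_1x_2. S = 3x_1 + 125/12x_2^2 + 10/3x_2 - 177.
  leading term x_1: subtract (1/4)·f_3 from 3x_1 + 125/12x_2^2 + 10/3x_2 - 177 → 125/12x_2^2 + 55/12x_2 - 185
  leading term x_2^2: no divisor's leading term divides it; move 125/12x_2^2 to the remainder.
  leading term x_2: no divisor's leading term divides it; move 55/12x_2 to the remainder.
  leading term 1: no divisor's leading term divides it; move -185 to the remainder.
  remainder 125/12x_2^2 + 55/12x_2 - 185 ≠ 0; add h_5 = 125/12x_2^2 + 55/12x_2 - 185 to the basis.

S(f_2,f_3): lcm = x_1^2. S = 5/12x_1x_2 - 8/3x_1 + 4x_2 - 17.
  leading term x_1x_2: subtract (5/12)·f_1 from 5/12x_1x_2 - 8/3x_1 + 4x_2 - 17 → -47/12x_1 - 25/6x_2^2 + 3/2x_2 + 227/4
  leading term x_1: subtract (-47/144)·f_3 from -47/12x_1 - 25/6x_2^2 + 3/2x_2 + 227/4 → -25/6x_2^2 - 19/144x_2 + 2419/36
  leading term x_2^2: subtract (-2/5)·h_5 from -25/6x_2^2 - 19/144x_2 + 2419/36 → 245/144x_2 - 245/36
  leading term x_2: no divisor's leading term divides it; move 245/144x_2 to the remainder.
  leading term 1: no divisor's leading term divides it; move -245/36 to the remainder.
  remainder 245/144x_2 - 245/36 ≠ 0; add h_6 = 245/144x_2 - 245/36 to the basis.

The other S-polynomials (S(f_1,h_4), S(f_2,h_4), S(f_3,h_4), S(f_1,h_5), S(f_2,h_5), S(f_3,h_5), S(h_4,h_5), S(f_1,h_6), S(f_2,h_6), S(f_3,h_6), S(h_4,h_6), S(h_5,h_6)) all reduce to 0 modulo the current basis, so we have a Gröbner basis.
Inter-reduce: drop elements whose leading term is divisible by another's, tail-reduce, and make monic.
Reduced Gröbner basis: {x_1 + 1, x_2 - 4}.

From the last basis element, x_2 - 4 = 0, so x_2 takes values in {4}. Each choice, substituted upward through the basis, yields the corresponding point(s) of the solution set.
  x_2 = 4: the earlier basis element becomes x_1 + 1 = 0, giving x_1 = -1 — point (-1, 4).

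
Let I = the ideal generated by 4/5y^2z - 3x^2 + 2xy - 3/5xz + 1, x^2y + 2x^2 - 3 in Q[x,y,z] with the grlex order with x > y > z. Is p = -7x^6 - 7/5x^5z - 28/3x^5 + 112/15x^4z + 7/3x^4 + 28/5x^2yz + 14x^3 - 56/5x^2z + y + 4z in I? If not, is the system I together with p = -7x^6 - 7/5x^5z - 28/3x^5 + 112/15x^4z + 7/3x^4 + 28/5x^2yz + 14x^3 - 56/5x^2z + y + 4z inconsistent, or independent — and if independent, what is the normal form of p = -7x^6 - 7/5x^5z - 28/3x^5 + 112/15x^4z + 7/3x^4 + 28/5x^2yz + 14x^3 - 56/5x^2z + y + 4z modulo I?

First compute the reduced Gröbner basis of I by Buchberger's algorithm.
f_1 = 4/5y^2z - 3x^2 + 2xy - 3/5xz + 1, LT = y^2z.
f_2 = x^2y + 2x^2 - 3, LT = x^2y.

S(f_1,f_2): lcm = x^2y^2z. S = -15/4x^4 + 5/2x^3y - 3/4x^3z - 2x^2yz + 5/4x^2 + 3yz.
  reduce S modulo (f_1, f_2):
  remainder -15/4x^4 - 3/4x^3z - 5x^3 + 4x^2z + 5/4x^2 + 3yz + 15/2x - 6z ≠ 0; add h_3 = -15/4x^4 - 3/4x^3z - 5x^3 + 4x^2z + 5/4x^2 + 3yz + 15/2x - 6z to the basis.

The other S-polynomials (S(f_1,h_3), S(f_2,h_3)) all reduce to 0 modulo the current basis, so we have a Gröbner basis.
Inter-reduce: drop elements whose leading term is divisible by another's, tail-reduce, and make monic.
Reduced Gröbner basis: {x^4 + 1/5x^3z + 4/3x^3 - 16/15x^2z - 1/3x^2 - 4/5yz - 2x + 8/5z, x^2y + 2x^2 - 3, y^2z - 15/4x^2 + 5/2xy - 3/4xz + 5/4}.
Label its elements g_1 = x^4 + 1/5x^3z + 4/3x^3 - 16/15x^2z - 1/3x^2 - 4/5yz - 2x + 8/5z, g_2 = x^2y + 2x^2 - 3, g_3 = y^2z - 15/4x^2 + 5/2xy - 3/4xz + 5/4.

Reduce p = -7x^6 - 7/5x^5z - 28/3x^5 + 112/15x^4z + 7/3x^4 + 28/5x^2yz + 14x^3 - 56/5x^2z + y + 4z modulo G:
  leading term x^6: subtract (-7x^2)·g_1 from -7x^6 - 7/5x^5z - 28/3x^5 + 112/15x^4z + 7/3x^4 + 28/5x^2yz + 14x^3 - 56/5x^2z + y + 4z → y + 4z
  leading term y: no divisor's leading term divides it; move y to the remainder.
  leading term z: no divisor's leading term divides it; move 4z to the remainder.
  normal form = y + 4z.
The normal form is nonzero, so p ∉ I. Since p minus its normal form lies in I, I + (p) = I + (r) where r = y + 4z; decide whether this ideal is the whole ring.
Run Buchberger on G together with r (pairs among the g_i already reduce to 0 since G is a Gröbner basis):
g_1 = x^4 + 1/5x^3z + 4/3x^3 - 16/15x^2z - 1/3x^2 - 4/5yz - 2x + 8/5z, LT = x^4.
g_2 = x^2y + 2x^2 - 3, LT = x^2y.
g_3 = y^2z - 15/4x^2 + 5/2xy - 3/4xz + 5/4, LT = y^2z.
r = y + 4z, LT = y.

S(g_2,r): lcm = x^2y. S = -4x^2z + 2x^2 - 3.
  reduce S modulo (g_1, g_2, g_3, r):
  remainder -4x^2z + 2x^2 - 3 ≠ 0; add m_5 = -4x^2z + 2x^2 - 3 to the basis.

S(g_3,r): lcm = y^2z. S = -4yz^2 - 15/4x^2 + 5/2xy - 3/4xz + 5/4.
  reduce S modulo (g_1, g_2, g_3, r, m_5):
  remainder 16z^3 - 15/4x^2 - 43/4xz + 5/4 ≠ 0; add m_6 = 16z^3 - 15/4x^2 - 43/4xz + 5/4 to the basis.

The other S-polynomials (S(g_1,g_2), S(g_1,g_3), S(g_1,r), S(g_2,g_3), S(g_1,m_5), S(g_2,m_5), S(g_3,m_5), S(r,m_5), S(g_1,m_6), S(g_2,m_6), S(g_3,m_6), S(r,m_6), S(m_5,m_6)) all reduce to 0 modulo the current basis, so we have a Gröbner basis.
Inter-reduce: drop elements whose leading term is divisible by another's, tail-reduce, and make monic.
Reduced Gröbner basis: {x^4 + 43/30x^3 - 13/15x^2 + 16/5z^2 - 43/20x + 8/5z + 4/5, x^2z - 1/2x^2 + 3/4, z^3 - 15/64x^2 - 43/64xz + 5/64, y + 4z}.
The reduced Gröbner basis of I + (p) is {x^4 + 43/30x^3 - 13/15x^2 + 16/5z^2 - 43/20x + 8/5z + 4/5, x^2z - 1/2x^2 + 3/4, z^3 - 15/64x^2 - 43/64xz + 5/64, y + 4z} ≠ {1}, a proper ideal, so the enlarged system stays consistent: p is independent of I, with normal form y + 4z.

-7x^6 - 7/5x^5z - 28/3x^5 + 112/15x^4z + 7/3x^4 + 28/5x^2yz + 14x^3 - 56/5x^2z + y + 4z is independent of I; its normal form modulo I is y + 4z.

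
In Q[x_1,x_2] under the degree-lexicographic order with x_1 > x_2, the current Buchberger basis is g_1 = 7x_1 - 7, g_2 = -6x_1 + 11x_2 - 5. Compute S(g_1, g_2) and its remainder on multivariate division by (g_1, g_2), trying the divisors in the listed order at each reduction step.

lcm(LM(g_1), LM(g_2)) = x_1.
S = (lcm/LT(g_1))·g_1 − (lcm/LT(g_2))·g_2 = 11/6x_2 - 11/6.
Reduce S modulo (g_1, g_2) in that order:
  leading term x_2: no divisor's leading term divides it; move 11/6x_2 to the remainder.
  leading term 1: no divisor's leading term divides it; move -11/6 to the remainder.
The remainder 11/6x_2 - 11/6 is nonzero, so it would be added as the next basis element.
This is the inner loop of Buchberger's algorithm — each nonzero remainder becomes a new basis element.

S(g_1, g_2) = 11/6x_2 - 11/6; remainder on division = 11/6x_2 - 11/6.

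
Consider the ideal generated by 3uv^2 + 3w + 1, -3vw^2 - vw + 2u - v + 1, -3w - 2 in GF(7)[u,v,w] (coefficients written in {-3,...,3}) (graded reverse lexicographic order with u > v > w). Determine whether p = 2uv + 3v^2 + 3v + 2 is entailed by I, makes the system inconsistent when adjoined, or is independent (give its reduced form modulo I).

Adjoining 2uv + 3v^2 + 3v + 2 makes the ideal the whole ring: the system is inconsistent.

First compute the reduced Gröbner basis of I by Buchberger's algorithm.
f_1 = 3uv^2 + 3w + 1, LT = uv^2.
f_2 = -3vw^2 - vw + 2u - v + 1, LT = vw^2.
f_3 = -3w - 2, LT = w.

S(f_1,f_2): lcm = uv^2w^2. S = 2uv^2w + 3u^2v + 2uv^2 + w^3 - 2uv - 2w^2.
  reduce S modulo (f_1, f_2, f_3):
  remainder 3u^2v - 2uv - 2 ≠ 0; add h_4 = 3u^2v - 2uv - 2 to the basis.

S(f_2,f_3): lcm = vw^2. S = 2vw - 3u - 2v + 2.
  reduce S modulo (f_1, f_2, f_3, h_4):
  remainder -3u - v + 2 ≠ 0; add h_5 = -3u - v + 2 to the basis.

S(f_1,h_5): lcm = uv^2. S = 2v^3 + 3v^2 + w - 2.
  reduce S modulo (f_1, f_2, f_3, h_4, h_5):
  remainder 2v^3 + 3v^2 + 2 ≠ 0; add h_6 = 2v^3 + 3v^2 + 2 to the basis.

The other S-polynomials (S(f_1,f_3), S(f_1,h_4), S(f_2,h_4), S(f_3,h_4), S(f_2,h_5), S(f_3,h_5), S(h_4,h_5), S(f_1,h_6), S(f_2,h_6), S(f_3,h_6), S(h_4,h_6), S(h_5,h_6)) all reduce to 0 modulo the current basis, so we have a Gröbner basis.
Inter-reduce: drop elements whose leading term is divisible by another's, tail-reduce, and make monic.
Reduced Gröbner basis: {v^3 - 2v^2 + 1, u - 2v - 3, w + 3}.
Label its elements g_1 = v^3 - 2v^2 + 1, g_2 = u - 2v - 3, g_3 = w + 3.

Reduce p = 2uv + 3v^2 + 3v + 2 modulo G:
  leading term uv: subtract (2v)·g_2 from 2uv + 3v^2 + 3v + 2 → 2v + 2
  leading term v: no divisor's leading term divides it; move 2v to the remainder.
  leading term 1: no divisor's leading term divides it; move 2 to the remainder.
  normal form = 2v + 2.
The normal form is nonzero, so p ∉ I. Since p minus its normal form lies in I, I + (p) = I + (r) where r = 2v + 2; decide whether this ideal is the whole ring.
Run Buchberger on G together with r (pairs among the g_i already reduce to 0 since G is a Gröbner basis):
g_1 = v^3 - 2v^2 + 1, LT = v^3.
g_2 = u - 2v - 3, LT = u.
g_3 = w + 3, LT = w.
r = 2v + 2, LT = v.

S(g_1,r): lcm = v^3. S = -3v^2 + 1.
  reduce S modulo (g_1, g_2, g_3, r):
  remainder -2 ≠ 0; add m_5 = -2 to the basis.

The other S-polynomials (S(g_1,g_2), S(g_1,g_3), S(g_2,g_3), S(g_2,r), S(g_3,r), S(g_1,m_5), S(g_2,m_5), S(g_3,m_5), S(r,m_5)) all reduce to 0 modulo the current basis, so we have a Gröbner basis.
Inter-reduce: drop elements whose leading term is divisible by another's, tail-reduce, and make monic.
Reduced Gröbner basis: {1}.
The reduced Gröbner basis of I + (p) is {1}: the ideal is the whole ring, so the enlarged system has no common solution — adjoining p is inconsistent.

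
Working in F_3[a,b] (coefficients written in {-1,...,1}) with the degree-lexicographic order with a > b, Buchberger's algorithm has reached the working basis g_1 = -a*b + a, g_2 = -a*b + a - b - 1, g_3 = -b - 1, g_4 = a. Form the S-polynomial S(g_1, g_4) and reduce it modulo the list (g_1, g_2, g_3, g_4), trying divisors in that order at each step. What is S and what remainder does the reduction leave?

S(g_1, g_4) = -a; remainder on division = 0.

lcm(LM(g_1), LM(g_4)) = a*b.
S = (lcm/LT(g_1))·g_1 − (lcm/LT(g_4))·g_4 = -a.
Reduce S modulo (g_1, g_2, g_3, g_4) in that order:
  leading term a: subtract (-1)·g_4 from -a → 0
The remainder is 0, so this S-polynomial contributes no new basis element.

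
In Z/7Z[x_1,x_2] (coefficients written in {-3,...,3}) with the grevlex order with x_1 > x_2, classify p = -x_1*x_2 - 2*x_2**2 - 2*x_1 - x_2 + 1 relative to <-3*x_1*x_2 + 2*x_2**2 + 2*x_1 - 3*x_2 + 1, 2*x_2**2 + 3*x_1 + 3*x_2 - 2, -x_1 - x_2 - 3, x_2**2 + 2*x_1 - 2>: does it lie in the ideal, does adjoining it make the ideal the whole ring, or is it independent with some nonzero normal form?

First compute the reduced Gröbner basis of I by Buchberger's algorithm.
f_1 = -3*x_1*x_2 + 2*x_2**2 + 2*x_1 - 3*x_2 + 1, LT = x_1*x_2.
f_2 = 2*x_2**2 + 3*x_1 + 3*x_2 - 2, LT = x_2**2.
f_3 = -x_1 - x_2 - 3, LT = x_1.
f_4 = x_2**2 + 2*x_1 - 2, LT = x_2**2.

S(f_1,f_2): lcm = x_1*x_2**2. S = -3*x_2**3 + 2*x_1**2 - x_1*x_2 + x_2**2 + x_1 + 2*x_2.
  reduce S modulo (f_1, f_2, f_3, f_4):
  remainder -2*x_2 + 1 ≠ 0; add h_5 = -2*x_2 + 1 to the basis.

The other S-polynomials (S(f_1,f_3), S(f_1,f_4), S(f_2,f_3), S(f_2,f_4), S(f_3,f_4), S(f_1,h_5), S(f_2,h_5), S(f_3,h_5), S(f_4,h_5)) all reduce to 0 modulo the current basis, so we have a Gröbner basis.
Inter-reduce: drop elements whose leading term is divisible by another's, tail-reduce, and make monic.
Reduced Gröbner basis: {x_1, x_2 + 3}.
Label its elements g_1 = x_1, g_2 = x_2 + 3.

Reduce p = -x_1*x_2 - 2*x_2**2 - 2*x_1 - x_2 + 1 modulo G:
  leading term x_1*x_2: subtract (-x_2)·g_1 from -x_1*x_2 - 2*x_2**2 - 2*x_1 - x_2 + 1 → -2*x_2**2 - 2*x_1 - x_2 + 1
  leading term x_2**2: subtract (-2*x_2)·g_2 from -2*x_2**2 - 2*x_1 - x_2 + 1 → -2*x_1 - 2*x_2 + 1
  leading term x_1: subtract (-2)·g_1 from -2*x_1 - 2*x_2 + 1 → -2*x_2 + 1
  leading term x_2: subtract (-2)·g_2 from -2*x_2 + 1 → 0
  normal form = 0.
Since the normal form is 0, p ∈ I.

-x_1*x_2 - 2*x_2**2 - 2*x_1 - x_2 + 1 lies in I (it reduces to 0).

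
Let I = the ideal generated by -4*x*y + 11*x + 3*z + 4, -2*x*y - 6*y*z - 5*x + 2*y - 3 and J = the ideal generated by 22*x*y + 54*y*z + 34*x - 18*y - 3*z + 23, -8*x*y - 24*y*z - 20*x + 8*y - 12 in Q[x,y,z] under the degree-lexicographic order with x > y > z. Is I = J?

Yes, the ideals are equal.

Since reduced Gröbner bases are canonical representatives of ideals under a given ordering, it suffices to compute and compare them.
Buchberger on the first generating set:
f_1 = -4*x*y + 11*x + 3*z + 4, LT = x*y.
f_2 = -2*x*y - 6*y*z - 5*x + 2*y - 3, LT = x*y.

S(f_1,f_2): lcm = x*y. S = -3*y*z - 21/4*x + y - 3/4*z - 5/2.
  leading term y*z: no divisor's leading term divides it; move -3*y*z to the remainder.
  leading term x: no divisor's leading term divides it; move -21/4*x to the remainder.
  leading term y: no divisor's leading term divides it; move y to the remainder.
  leading term z: no divisor's leading term divides it; move -3/4*z to the remainder.
  leading term 1: no divisor's leading term divides it; move -5/2 to the remainder.
  remainder -3*y*z - 21/4*x + y - 3/4*z - 5/2 ≠ 0; add g_3 = -3*y*z - 21/4*x + y - 3/4*z - 5/2 to the basis.

S(f_1,g_3): lcm = x*y*z. S = -7/4*x**2 + 1/3*x*y - 3*x*z - 3/4*z**2 - 5/6*x - z.
  leading term x**2: no divisor's leading term divides it; move -7/4*x**2 to the remainder.
  leading term x*y: subtract (-1/12)·f_1 from 1/3*x*y - 3*x*z - 3/4*z**2 - 5/6*x - z → -3*x*z - 3/4*z**2 + 1/12*x - 3/4*z + 1/3
  leading term x*z: no divisor's leading term divides it; move -3*x*z to the remainder.
  leading term z**2: no divisor's leading term divides it; move -3/4*z**2 to the remainder.
  leading term x: no divisor's leading term divides it; move 1/12*x to the remainder.
  leading term z: no divisor's leading term divides it; move -3/4*z to the remainder.
  leading term 1: no divisor's leading term divides it; move 1/3 to the remainder.
  remainder -7/4*x**2 - 3*x*z - 3/4*z**2 + 1/12*x - 3/4*z + 1/3 ≠ 0; add g_4 = -7/4*x**2 - 3*x*z - 3/4*z**2 + 1/12*x - 3/4*z + 1/3 to the basis.

The other S-polynomials (S(f_2,g_3), S(f_1,g_4), S(f_2,g_4), S(g_3,g_4)) all reduce to 0 modulo the current basis, so we have a Gröbner basis.
Inter-reduce: drop elements whose leading term is divisible by another's, tail-reduce, and make monic.
Reduced Gröbner basis: {x**2 + 12/7*x*z + 3/7*z**2 - 1/21*x + 3/7*z - 4/21, x*y - 11/4*x - 3/4*z - 1, y*z + 7/4*x - 1/3*y + 1/4*z + 5/6}.

Buchberger on the second generating set:
h_1 = 22*x*y + 54*y*z + 34*x - 18*y - 3*z + 23, LT = x*y.
h_2 = -8*x*y - 24*y*z - 20*x + 8*y - 12, LT = x*y.

S(h_1,h_2): lcm = x*y. S = -6/11*y*z - 21/22*x + 2/11*y - 3/22*z - 5/11.
  leading term y*z: no divisor's leading term divides it; move -6/11*y*z to the remainder.
  leading term x: no divisor's leading term divides it; move -21/22*x to the remainder.
  leading term y: no divisor's leading term divides it; move 2/11*y to the remainder.
  leading term z: no divisor's leading term divides it; move -3/22*z to the remainder.
  leading term 1: no divisor's leading term divides it; move -5/11 to the remainder.
  remainder -6/11*y*z - 21/22*x + 2/11*y - 3/22*z - 5/11 ≠ 0; add k_3 = -6/11*y*z - 21/22*x + 2/11*y - 3/22*z - 5/11 to the basis.

S(h_1,k_3): lcm = x*y*z. S = 27/11*y*z**2 - 7/4*x**2 + 1/3*x*y + 57/44*x*z - 9/11*y*z - 3/22*z**2 - 5/6*x + 23/22*z.
  leading term y*z**2: subtract (-9/2*z)·k_3 from 27/11*y*z**2 - 7/4*x**2 + 1/3*x*y + 57/44*x*z - 9/11*y*z - 3/22*z**2 - 5/6*x + 23/22*z → -7/4*x**2 + 1/3*x*y - 3*x*z - 3/4*z**2 - 5/6*x - z
  leading term x**2: no divisor's leading term divides it; move -7/4*x**2 to the remainder.
  leading term x*y: subtract (1/66)·h_1 from 1/3*x*y - 3*x*z - 3/4*z**2 - 5/6*x - z → -3*x*z - 9/11*y*z - 3/4*z**2 - 89/66*x + 3/11*y - 21/22*z - 23/66
  leading term x*z: no divisor's leading term divides it; move -3*x*z to the remainder.
  leading term y*z: subtract (3/2)·k_3 from -9/11*y*z - 3/4*z**2 - 89/66*x + 3/11*y - 21/22*z - 23/66 → -3/4*z**2 + 1/12*x - 3/4*z + 1/3
  leading term z**2: no divisor's leading term divides it; move -3/4*z**2 to the remainder.
  leading term x: no divisor's leading term divides it; move 1/12*x to the remainder.
  leading term z: no divisor's leading term divides it; move -3/4*z to the remainder.
  leading term 1: no divisor's leading term divides it; move 1/3 to the remainder.
  remainder -7/4*x**2 - 3*x*z - 3/4*z**2 + 1/12*x - 3/4*z + 1/3 ≠ 0; add k_4 = -7/4*x**2 - 3*x*z - 3/4*z**2 + 1/12*x - 3/4*z + 1/3 to the basis.

The other S-polynomials (S(h_2,k_3), S(h_1,k_4), S(h_2,k_4), S(k_3,k_4)) all reduce to 0 modulo the current basis, so we have a Gröbner basis.
Inter-reduce: drop elements whose leading term is divisible by another's, tail-reduce, and make monic.
Reduced Gröbner basis: {x**2 + 12/7*x*z + 3/7*z**2 - 1/21*x + 3/7*z - 4/21, x*y - 11/4*x - 3/4*z - 1, y*z + 7/4*x - 1/3*y + 1/4*z + 5/6}.

These coincide, so the ideals are equal.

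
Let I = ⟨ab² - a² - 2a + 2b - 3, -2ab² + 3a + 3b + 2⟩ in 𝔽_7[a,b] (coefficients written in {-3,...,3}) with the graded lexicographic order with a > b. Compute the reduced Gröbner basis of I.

f_1 = ab² - a² - 2a + 2b - 3, LT = ab².
f_2 = -2ab² + 3a + 3b + 2, LT = ab².

S(f_1,f_2): lcm = ab². S = -a² + 3a - 2.
  leading term a²: no divisor's leading term divides it; move -a² to the remainder.
  leading term a: no divisor's leading term divides it; move 3a to the remainder.
  leading term 1: no divisor's leading term divides it; move -2 to the remainder.
  remainder -a² + 3a - 2 ≠ 0; add g_3 = -a² + 3a - 2 to the basis.

S(f_1,g_3): lcm = a²b². S = -a³ + 3ab² - 2a² + 2ab - 2b² - 3a.
  leading term a³: subtract (a)·g_3 from -a³ + 3ab² - 2a² + 2ab - 2b² - 3a → 3ab² + 2a² + 2ab - 2b² - a
  leading term ab²: subtract (3)·f_1 from 3ab² + 2a² + 2ab - 2b² - a → -2a² + 2ab - 2b² - 2a + b + 2
  leading term a²: subtract (2)·g_3 from -2a² + 2ab - 2b² - 2a + b + 2 → 2ab - 2b² - a + b - 1
  leading term ab: no divisor's leading term divides it; move 2ab to the remainder.
  leading term b²: no divisor's leading term divides it; move -2b² to the remainder.
  leading term a: no divisor's leading term divides it; move -a to the remainder.
  leading term b: no divisor's leading term divides it; move b to the remainder.
  leading term 1: no divisor's leading term divides it; move -1 to the remainder.
  remainder 2ab - 2b² - a + b - 1 ≠ 0; add g_4 = 2ab - 2b² - a + b - 1 to the basis.

S(f_1,g_4): lcm = ab². S = b³ - a² - 3ab + 3b² - 2a - b - 3.
  leading term b³: no divisor's leading term divides it; move b³ to the remainder.
  leading term a²: subtract (1)·g_3 from -a² - 3ab + 3b² - 2a - b - 3 → -3ab + 3b² + 2a - b - 1
  leading term ab: subtract (2)·g_4 from -3ab + 3b² + 2a - b - 1 → -3a - 3b + 1
  leading term a: no divisor's leading term divides it; move -3a to the remainder.
  leading term b: no divisor's leading term divides it; move -3b to the remainder.
  leading term 1: no divisor's leading term divides it; move 1 to the remainder.
  remainder b³ - 3a - 3b + 1 ≠ 0; add g_5 = b³ - 3a - 3b + 1 to the basis.

The other S-polynomials (S(f_2,g_3), S(f_2,g_4), S(g_3,g_4), S(f_1,g_5), S(f_2,g_5), S(g_3,g_5), S(g_4,g_5)) all reduce to 0 modulo the current basis, so we have a Gröbner basis.
Inter-reduce: drop elements whose leading term is divisible by another's, tail-reduce, and make monic.

G = {b³ - 3a - 3b + 1, a² - 3a + 2, ab - b² + 3a - 3b + 3}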